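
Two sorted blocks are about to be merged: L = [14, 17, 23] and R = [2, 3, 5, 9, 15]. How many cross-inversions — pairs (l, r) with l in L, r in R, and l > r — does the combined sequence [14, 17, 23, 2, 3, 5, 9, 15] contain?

14 split inversions

Take each right-half value and tally the left-half values above it:
r = 2: 14, 17, 23 → 3
r = 3: 14, 17, 23 → 3
r = 5: 14, 17, 23 → 3
r = 9: 14, 17, 23 → 3
r = 15: 17, 23 → 2
Cross-inversions: 3 + 3 + 3 + 3 + 2 = 14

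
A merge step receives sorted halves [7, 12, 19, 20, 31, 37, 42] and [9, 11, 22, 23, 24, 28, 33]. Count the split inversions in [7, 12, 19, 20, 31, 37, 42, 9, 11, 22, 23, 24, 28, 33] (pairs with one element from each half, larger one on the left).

For each element r of the right run, count left-run elements greater than r:
r = 9: 12, 19, 20, 31, 37, 42 → 6
r = 11: 12, 19, 20, 31, 37, 42 → 6
r = 22: 31, 37, 42 → 3
r = 23: 31, 37, 42 → 3
r = 24: 31, 37, 42 → 3
r = 28: 31, 37, 42 → 3
r = 33: 37, 42 → 2
Cross-inversions: 6 + 6 + 3 + 3 + 3 + 3 + 2 = 26

26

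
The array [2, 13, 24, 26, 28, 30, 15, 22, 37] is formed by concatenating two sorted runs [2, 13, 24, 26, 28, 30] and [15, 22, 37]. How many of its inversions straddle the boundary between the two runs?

8

For each element r of the right run, count left-run elements greater than r:
r = 15: 24, 26, 28, 30 → 4
r = 22: 24, 26, 28, 30 → 4
r = 37: none → 0
Cross-inversions: 4 + 4 + 0 = 8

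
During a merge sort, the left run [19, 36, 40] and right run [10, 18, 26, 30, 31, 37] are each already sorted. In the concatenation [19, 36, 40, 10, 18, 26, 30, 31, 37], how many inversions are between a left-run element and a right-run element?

Count, for every r in R, how many entries of L exceed r:
r = 10: 19, 36, 40 → 3
r = 18: 19, 36, 40 → 3
r = 26: 36, 40 → 2
r = 30: 36, 40 → 2
r = 31: 36, 40 → 2
r = 37: 40 → 1
Cross-inversions: 3 + 3 + 2 + 2 + 2 + 1 = 13

13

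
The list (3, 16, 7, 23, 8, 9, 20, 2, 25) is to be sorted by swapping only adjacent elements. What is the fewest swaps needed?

Minimum adjacent swaps = number of inversions (each swap of adjacent out-of-order elements removes one inversion and no swap can remove more).
Count inversions — for each element, later elements that are smaller:
3: 2 → 1
16: 7, 8, 9, 2 → 4
7: 2 → 1
23: 8, 9, 20, 2 → 4
8: 2 → 1
9: 2 → 1
20: 2 → 1
2: none → 0
25: none → 0
Total inversions: 1 + 4 + 1 + 4 + 1 + 1 + 1 + 0 + 0 = 13

13 adjacent swaps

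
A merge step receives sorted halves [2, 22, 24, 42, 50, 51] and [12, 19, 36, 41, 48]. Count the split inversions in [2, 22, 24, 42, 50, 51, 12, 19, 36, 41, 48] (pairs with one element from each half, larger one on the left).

18 split inversions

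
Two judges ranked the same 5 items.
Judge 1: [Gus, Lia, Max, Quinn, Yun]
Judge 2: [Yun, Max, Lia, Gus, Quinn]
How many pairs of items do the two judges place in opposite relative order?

7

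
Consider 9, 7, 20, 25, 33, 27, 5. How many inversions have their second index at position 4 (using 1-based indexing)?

0 such elements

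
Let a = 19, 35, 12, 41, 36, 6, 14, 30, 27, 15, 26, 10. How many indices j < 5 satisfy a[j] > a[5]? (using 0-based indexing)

The element at index 5 is 6.
Elements before it: 19, 35, 12, 41, 36
Those larger than 6: 19, 35, 12, 41, 36

5 such elements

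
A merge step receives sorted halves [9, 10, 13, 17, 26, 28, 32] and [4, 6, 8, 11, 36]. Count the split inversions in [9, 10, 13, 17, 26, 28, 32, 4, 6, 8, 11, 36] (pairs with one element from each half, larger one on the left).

26 split inversions

Count, for every r in R, how many entries of L exceed r:
r = 4: 9, 10, 13, 17, 26, 28, 32 → 7
r = 6: 9, 10, 13, 17, 26, 28, 32 → 7
r = 8: 9, 10, 13, 17, 26, 28, 32 → 7
r = 11: 13, 17, 26, 28, 32 → 5
r = 36: none → 0
Cross-inversions: 7 + 7 + 7 + 5 + 0 = 26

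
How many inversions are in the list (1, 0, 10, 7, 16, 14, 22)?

3

Inversion pairs (indices are 1-based):
(1,2): 1 > 0
(3,4): 10 > 7
(5,6): 16 > 14
That's 3 pairs.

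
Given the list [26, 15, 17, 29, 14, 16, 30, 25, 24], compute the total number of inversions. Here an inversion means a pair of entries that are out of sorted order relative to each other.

For each element, count later entries that are smaller:
26 → 15, 17, 14, 16, 25, 24 → 6
15 → 14 → 1
17 → 14, 16 → 2
29 → 14, 16, 25, 24 → 4
14 → none → 0
16 → none → 0
30 → 25, 24 → 2
25 → 24 → 1
24 → none → 0
Sum: 6 + 1 + 2 + 4 + 0 + 0 + 2 + 1 + 0 = 16

Inversions: 16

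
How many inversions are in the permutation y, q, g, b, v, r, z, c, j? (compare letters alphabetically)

Element-by-element contributions:
y → q, g, b, v, r, c, j → 7
q → g, b, c, j → 4
g → b, c → 2
b → none → 0
v → r, c, j → 3
r → c, j → 2
z → c, j → 2
c → none → 0
j → none → 0
Sum: 7 + 4 + 2 + 0 + 3 + 2 + 2 + 0 + 0 = 20

20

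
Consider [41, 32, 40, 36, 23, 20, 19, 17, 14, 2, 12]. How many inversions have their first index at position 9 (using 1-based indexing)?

The element at index 9 is 14.
Elements after it: 2, 12
Those smaller than 14: 2, 12

2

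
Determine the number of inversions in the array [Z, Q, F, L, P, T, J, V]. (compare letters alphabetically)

Count, for each position, how many later elements it exceeds:
Z → Q, F, L, P, T, J, V → 7
Q → F, L, P, J → 4
F → none → 0
L → J → 1
P → J → 1
T → J → 1
J → none → 0
V → none → 0
Sum: 7 + 4 + 0 + 1 + 1 + 1 + 0 + 0 = 14

14 inversions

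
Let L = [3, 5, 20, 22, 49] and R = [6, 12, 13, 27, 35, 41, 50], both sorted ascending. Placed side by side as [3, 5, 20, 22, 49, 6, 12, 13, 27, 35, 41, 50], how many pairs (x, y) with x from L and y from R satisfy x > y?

12

Count, for every r in R, how many entries of L exceed r:
r = 6: 20, 22, 49 → 3
r = 12: 20, 22, 49 → 3
r = 13: 20, 22, 49 → 3
r = 27: 49 → 1
r = 35: 49 → 1
r = 41: 49 → 1
r = 50: none → 0
Cross-inversions: 3 + 3 + 3 + 1 + 1 + 1 + 0 = 12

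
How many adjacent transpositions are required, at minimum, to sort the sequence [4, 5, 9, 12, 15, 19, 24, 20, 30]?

Minimum adjacent swaps = number of inversions (each swap of adjacent out-of-order elements removes one inversion and no swap can remove more).
Count inversions — for each element, later elements that are smaller:
4: none → 0
5: none → 0
9: none → 0
12: none → 0
15: none → 0
19: none → 0
24: 20 → 1
20: none → 0
30: none → 0
Total inversions: 0 + 0 + 0 + 0 + 0 + 0 + 1 + 0 + 0 = 1

Adjacent swaps: 1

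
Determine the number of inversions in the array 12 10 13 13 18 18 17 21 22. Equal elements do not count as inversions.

There are 3 inversions.

Count, for each position, how many later elements it exceeds:
12 → 10 → 1
10 → none → 0
13 → none → 0
13 → none → 0
18 → 17 → 1
18 → 17 → 1
17 → none → 0
21 → none → 0
22 → none → 0
Sum: 1 + 0 + 0 + 0 + 1 + 1 + 0 + 0 + 0 = 3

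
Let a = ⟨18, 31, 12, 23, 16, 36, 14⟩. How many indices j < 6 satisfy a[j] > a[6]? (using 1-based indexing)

0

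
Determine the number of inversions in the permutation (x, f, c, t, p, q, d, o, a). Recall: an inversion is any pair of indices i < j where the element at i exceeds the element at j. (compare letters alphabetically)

For each element, count later entries that are smaller:
x: 8
f: 3
c: 1
t: 5
p: 3
q: 3
d: 1
o: 1
a: 0
Sum: 8 + 3 + 1 + 5 + 3 + 3 + 1 + 1 + 0 = 25

25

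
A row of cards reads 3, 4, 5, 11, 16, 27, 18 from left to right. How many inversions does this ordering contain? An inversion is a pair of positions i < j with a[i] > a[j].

1 inversion

For each element, count later entries that are smaller:
3: 0
4: 0
5: 0
11: 0
16: 0
27: 1
18: 0
Sum: 0 + 0 + 0 + 0 + 0 + 1 + 0 = 1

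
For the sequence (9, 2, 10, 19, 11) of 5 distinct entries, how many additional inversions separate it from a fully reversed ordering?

8 inversions short

Maximum inversions for 5 distinct elements is C(5, 2) = 5·4/2 = 10.
Current inversions — for each element, count later smaller elements:
9: 1
2: 0
10: 0
19: 1
11: 0
Current total: 1 + 0 + 0 + 1 + 0 = 2
Shortfall: 10 − 2 = 8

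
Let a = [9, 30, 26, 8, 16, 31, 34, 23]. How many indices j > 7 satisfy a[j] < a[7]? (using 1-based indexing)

The element at index 7 is 34.
Elements after it: 23
Those smaller than 34: 23

1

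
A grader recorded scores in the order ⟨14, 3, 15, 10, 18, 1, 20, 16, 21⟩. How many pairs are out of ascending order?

10

Element-by-element contributions:
14: 3
3: 1
15: 2
10: 1
18: 2
1: 0
20: 1
16: 0
21: 0
Sum: 3 + 1 + 2 + 1 + 2 + 0 + 1 + 0 + 0 = 10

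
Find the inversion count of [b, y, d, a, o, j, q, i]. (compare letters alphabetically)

12 out-of-order pairs

Count, for each position, how many later elements it exceeds:
b: 1
y: 6
d: 1
a: 0
o: 2
j: 1
q: 1
i: 0
Sum: 1 + 6 + 1 + 0 + 2 + 1 + 1 + 0 = 12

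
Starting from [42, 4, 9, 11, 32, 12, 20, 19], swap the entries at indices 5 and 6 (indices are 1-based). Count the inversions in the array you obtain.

Positions 5 and 6 hold 32 and 12; after swapping, the array is [42, 4, 9, 11, 12, 32, 20, 19].
Count, for each position, how many later elements it exceeds:
42 → 4, 9, 11, 12, 32, 20, 19 → 7
4 → none → 0
9 → none → 0
11 → none → 0
12 → none → 0
32 → 20, 19 → 2
20 → 19 → 1
19 → none → 0
Sum: 7 + 0 + 0 + 0 + 0 + 2 + 1 + 0 = 10

10 inversions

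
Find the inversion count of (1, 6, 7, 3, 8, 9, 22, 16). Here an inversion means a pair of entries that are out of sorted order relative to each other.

3

Element-by-element contributions:
1 → none → 0
6 → 3 → 1
7 → 3 → 1
3 → none → 0
8 → none → 0
9 → none → 0
22 → 16 → 1
16 → none → 0
Sum: 0 + 1 + 1 + 0 + 0 + 0 + 1 + 0 = 3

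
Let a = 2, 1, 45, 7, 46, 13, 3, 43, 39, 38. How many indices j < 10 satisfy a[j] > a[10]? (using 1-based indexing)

The element at index 10 is 38.
Elements before it: 2, 1, 45, 7, 46, 13, 3, 43, 39
Those larger than 38: 45, 46, 43, 39

4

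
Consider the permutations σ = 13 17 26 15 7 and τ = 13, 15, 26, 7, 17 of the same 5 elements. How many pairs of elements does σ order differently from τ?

4

Assign each item its position (1..5) in the first ordering, then rewrite the second ordering as that position sequence:
positions: 13→1, 17→2, 26→3, 15→4, 7→5
second ordering as positions: [1, 4, 3, 5, 2]
Discordant pairs = inversions in this position sequence.
1: 0
4: 3, 2 → 2
3: 2 → 1
5: 2 → 1
2: 0
Total: 0 + 2 + 1 + 1 + 0 = 4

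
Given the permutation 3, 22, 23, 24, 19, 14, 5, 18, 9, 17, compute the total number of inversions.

There are 27 out-of-order pairs.

Count, for each position, how many later elements it exceeds:
3 → none → 0
22 → 19, 14, 5, 18, 9, 17 → 6
23 → 19, 14, 5, 18, 9, 17 → 6
24 → 19, 14, 5, 18, 9, 17 → 6
19 → 14, 5, 18, 9, 17 → 5
14 → 5, 9 → 2
5 → none → 0
18 → 9, 17 → 2
9 → none → 0
17 → none → 0
Sum: 0 + 6 + 6 + 6 + 5 + 2 + 0 + 2 + 0 + 0 = 27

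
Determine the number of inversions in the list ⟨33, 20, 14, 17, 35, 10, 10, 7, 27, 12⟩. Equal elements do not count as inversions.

Count, for each position, how many later elements it exceeds:
33: 8
20: 6
14: 4
17: 4
35: 5
10: 1
10: 1
7: 0
27: 1
12: 0
Sum: 8 + 6 + 4 + 4 + 5 + 1 + 1 + 0 + 1 + 0 = 30

30 inversions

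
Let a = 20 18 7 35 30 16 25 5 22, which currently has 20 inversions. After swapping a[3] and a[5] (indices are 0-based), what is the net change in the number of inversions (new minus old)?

-3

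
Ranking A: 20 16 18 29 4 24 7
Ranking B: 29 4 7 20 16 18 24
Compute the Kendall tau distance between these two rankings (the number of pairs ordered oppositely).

Assign each item its position (1..7) in the first ordering, then rewrite the second ordering as that position sequence:
positions: 20→1, 16→2, 18→3, 29→4, 4→5, 24→6, 7→7
second ordering as positions: [4, 5, 7, 1, 2, 3, 6]
Discordant pairs = inversions in this position sequence.
4: 1, 2, 3 → 3
5: 1, 2, 3 → 3
7: 1, 2, 3, 6 → 4
1: 0
2: 0
3: 0
6: 0
Total: 3 + 3 + 4 + 0 + 0 + 0 + 0 = 10

10 discordant pairs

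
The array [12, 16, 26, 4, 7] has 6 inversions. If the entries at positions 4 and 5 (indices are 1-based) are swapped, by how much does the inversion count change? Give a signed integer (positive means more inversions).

Positions 4 and 5 hold 4 and 7; after swapping, the array is [12, 16, 26, 7, 4].
Element-by-element contributions:
12 → 7, 4 → 2
16 → 7, 4 → 2
26 → 7, 4 → 2
7 → 4 → 1
4 → none → 0
Sum: 2 + 2 + 2 + 1 + 0 = 7
Change: 7 − 6 = +1

+1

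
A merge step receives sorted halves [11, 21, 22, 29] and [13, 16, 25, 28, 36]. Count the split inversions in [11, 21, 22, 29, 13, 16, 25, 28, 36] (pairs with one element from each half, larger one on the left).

Take each right-half value and tally the left-half values above it:
r = 13: 21, 22, 29 → 3
r = 16: 21, 22, 29 → 3
r = 25: 29 → 1
r = 28: 29 → 1
r = 36: none → 0
Cross-inversions: 3 + 3 + 1 + 1 + 0 = 8

There are 8 cross-inversions.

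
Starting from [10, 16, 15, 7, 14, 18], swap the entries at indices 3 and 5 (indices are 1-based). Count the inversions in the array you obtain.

Positions 3 and 5 hold 15 and 14; after swapping, the array is [10, 16, 14, 7, 15, 18].
Sweep left to right; for each value list the smaller values that follow it:
10 → 7 → 1
16 → 14, 7, 15 → 3
14 → 7 → 1
7 → none → 0
15 → none → 0
18 → none → 0
Sum: 1 + 3 + 1 + 0 + 0 + 0 = 5

5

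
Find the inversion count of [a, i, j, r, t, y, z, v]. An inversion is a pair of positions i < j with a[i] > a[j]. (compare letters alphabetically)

2

Sweep left to right; for each value list the smaller values that follow it:
a → none → 0
i → none → 0
j → none → 0
r → none → 0
t → none → 0
y → v → 1
z → v → 1
v → none → 0
Sum: 0 + 0 + 0 + 0 + 0 + 1 + 1 + 0 = 2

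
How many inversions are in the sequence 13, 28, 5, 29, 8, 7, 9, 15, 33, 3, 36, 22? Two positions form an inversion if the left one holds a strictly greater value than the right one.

For each element, count later entries that are smaller:
13 → 5, 8, 7, 9, 3 → 5
28 → 5, 8, 7, 9, 15, 3, 22 → 7
5 → 3 → 1
29 → 8, 7, 9, 15, 3, 22 → 6
8 → 7, 3 → 2
7 → 3 → 1
9 → 3 → 1
15 → 3 → 1
33 → 3, 22 → 2
3 → none → 0
36 → 22 → 1
22 → none → 0
Sum: 5 + 7 + 1 + 6 + 2 + 1 + 1 + 1 + 2 + 0 + 1 + 0 = 27

27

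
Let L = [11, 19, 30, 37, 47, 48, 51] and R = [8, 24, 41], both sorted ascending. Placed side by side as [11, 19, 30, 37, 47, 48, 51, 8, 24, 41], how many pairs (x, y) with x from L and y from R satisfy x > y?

There are 15 cross-inversions.

Take each right-half value and tally the left-half values above it:
r = 8: 11, 19, 30, 37, 47, 48, 51 → 7
r = 24: 30, 37, 47, 48, 51 → 5
r = 41: 47, 48, 51 → 3
Cross-inversions: 7 + 5 + 3 = 15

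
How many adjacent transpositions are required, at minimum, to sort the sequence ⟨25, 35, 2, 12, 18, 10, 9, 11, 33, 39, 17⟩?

25

Each adjacent swap fixes exactly one inversion, so the minimum swap count equals the number of inversions.
Count inversions — for each element, later elements that are smaller:
25: 2, 12, 18, 10, 9, 11, 17 → 7
35: 2, 12, 18, 10, 9, 11, 33, 17 → 8
2: none → 0
12: 10, 9, 11 → 3
18: 10, 9, 11, 17 → 4
10: 9 → 1
9: none → 0
11: none → 0
33: 17 → 1
39: 17 → 1
17: none → 0
Total inversions: 7 + 8 + 0 + 3 + 4 + 1 + 0 + 0 + 1 + 1 + 0 = 25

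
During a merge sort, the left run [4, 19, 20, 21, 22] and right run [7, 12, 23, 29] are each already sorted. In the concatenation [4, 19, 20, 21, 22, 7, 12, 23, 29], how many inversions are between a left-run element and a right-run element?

For each element r of the right run, count left-run elements greater than r:
r = 7: 19, 20, 21, 22 → 4
r = 12: 19, 20, 21, 22 → 4
r = 23: none → 0
r = 29: none → 0
Cross-inversions: 4 + 4 + 0 + 0 = 8

8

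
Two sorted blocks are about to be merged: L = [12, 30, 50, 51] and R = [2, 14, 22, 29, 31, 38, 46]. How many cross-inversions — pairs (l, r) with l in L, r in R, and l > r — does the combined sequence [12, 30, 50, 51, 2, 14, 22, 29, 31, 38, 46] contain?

Split inversions: 19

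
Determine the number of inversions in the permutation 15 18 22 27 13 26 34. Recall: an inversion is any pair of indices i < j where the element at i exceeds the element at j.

Count, for each position, how many later elements it exceeds:
15 → 13 → 1
18 → 13 → 1
22 → 13 → 1
27 → 13, 26 → 2
13 → none → 0
26 → none → 0
34 → none → 0
Sum: 1 + 1 + 1 + 2 + 0 + 0 + 0 = 5

5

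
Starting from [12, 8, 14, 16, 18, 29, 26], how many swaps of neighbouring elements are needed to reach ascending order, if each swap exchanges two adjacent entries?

Each adjacent swap fixes exactly one inversion, so the minimum swap count equals the number of inversions.
Count inversions — for each element, later elements that are smaller:
12: 8 → 1
8: none → 0
14: none → 0
16: none → 0
18: none → 0
29: 26 → 1
26: none → 0
Total inversions: 1 + 0 + 0 + 0 + 0 + 1 + 0 = 2

Adjacent swaps: 2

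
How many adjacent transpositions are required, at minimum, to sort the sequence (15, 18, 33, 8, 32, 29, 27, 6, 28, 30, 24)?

The minimum number of adjacent swaps to sort an array equals its inversion count, since every such swap removes exactly one inversion.
Count inversions — for each element, later elements that are smaller:
15: 8, 6 → 2
18: 8, 6 → 2
33: 8, 32, 29, 27, 6, 28, 30, 24 → 8
8: 6 → 1
32: 29, 27, 6, 28, 30, 24 → 6
29: 27, 6, 28, 24 → 4
27: 6, 24 → 2
6: none → 0
28: 24 → 1
30: 24 → 1
24: none → 0
Total inversions: 2 + 2 + 8 + 1 + 6 + 4 + 2 + 0 + 1 + 1 + 0 = 27

27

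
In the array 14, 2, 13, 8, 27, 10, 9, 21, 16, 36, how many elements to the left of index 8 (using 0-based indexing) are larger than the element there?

2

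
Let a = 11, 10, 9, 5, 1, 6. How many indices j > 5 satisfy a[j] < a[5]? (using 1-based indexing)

The element at index 5 is 1.
Elements after it: 6
None of them are smaller than 1.

0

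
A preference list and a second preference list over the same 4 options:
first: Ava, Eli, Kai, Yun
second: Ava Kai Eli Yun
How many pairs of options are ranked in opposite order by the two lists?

1 pair

Assign each item its position (1..4) in the first ordering, then rewrite the second ordering as that position sequence:
positions: Ava→1, Eli→2, Kai→3, Yun→4
second ordering as positions: [1, 3, 2, 4]
Discordant pairs = inversions in this position sequence.
1: 0
3: 2 → 1
2: 0
4: 0
Total: 0 + 1 + 0 + 0 = 1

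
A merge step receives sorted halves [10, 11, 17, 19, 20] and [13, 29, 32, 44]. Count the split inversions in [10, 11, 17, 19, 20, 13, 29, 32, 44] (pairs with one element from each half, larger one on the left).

3

Take each right-half value and tally the left-half values above it:
r = 13: 17, 19, 20 → 3
r = 29: none → 0
r = 32: none → 0
r = 44: none → 0
Cross-inversions: 3 + 0 + 0 + 0 = 3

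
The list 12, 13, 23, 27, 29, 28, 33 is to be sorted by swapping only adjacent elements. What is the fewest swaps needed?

Swaps: 1

The minimum number of adjacent swaps to sort an array equals its inversion count, since every such swap removes exactly one inversion.
Count inversions — for each element, later elements that are smaller:
12: none → 0
13: none → 0
23: none → 0
27: none → 0
29: 28 → 1
28: none → 0
33: none → 0
Total inversions: 0 + 0 + 0 + 0 + 1 + 0 + 0 = 1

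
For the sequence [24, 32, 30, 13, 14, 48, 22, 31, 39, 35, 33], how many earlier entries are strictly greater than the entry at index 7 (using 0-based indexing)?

The element at index 7 is 31.
Elements before it: 24, 32, 30, 13, 14, 48, 22
Those larger than 31: 32, 48

2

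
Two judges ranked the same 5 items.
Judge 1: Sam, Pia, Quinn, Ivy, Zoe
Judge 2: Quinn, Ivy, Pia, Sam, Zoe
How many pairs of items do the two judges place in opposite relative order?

Assign each item its position (1..5) in the first ordering, then rewrite the second ordering as that position sequence:
positions: Sam→1, Pia→2, Quinn→3, Ivy→4, Zoe→5
second ordering as positions: [3, 4, 2, 1, 5]
Discordant pairs = inversions in this position sequence.
3: 2, 1 → 2
4: 2, 1 → 2
2: 1 → 1
1: 0
5: 0
Total: 2 + 2 + 1 + 0 + 0 = 5

Discordant pairs: 5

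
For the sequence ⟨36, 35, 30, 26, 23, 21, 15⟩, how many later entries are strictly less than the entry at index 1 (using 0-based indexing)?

5

The element at index 1 is 35.
Elements after it: 30, 26, 23, 21, 15
Those smaller than 35: 30, 26, 23, 21, 15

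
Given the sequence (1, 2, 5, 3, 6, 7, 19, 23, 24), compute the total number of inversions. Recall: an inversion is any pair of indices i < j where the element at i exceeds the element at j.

1

For each element, count later entries that are smaller:
1: 0
2: 0
5: 1
3: 0
6: 0
7: 0
19: 0
23: 0
24: 0
Sum: 0 + 0 + 1 + 0 + 0 + 0 + 0 + 0 + 0 = 1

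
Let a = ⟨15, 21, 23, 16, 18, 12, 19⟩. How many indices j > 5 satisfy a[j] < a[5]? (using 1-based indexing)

1 such element

The element at index 5 is 18.
Elements after it: 12, 19
Those smaller than 18: 12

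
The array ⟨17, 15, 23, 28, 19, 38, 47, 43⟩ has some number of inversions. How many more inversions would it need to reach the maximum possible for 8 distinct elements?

24 inversions short

Maximum inversions for 8 distinct elements is C(8, 2) = 8·7/2 = 28.
Current inversions — for each element, count later smaller elements:
17: 1
15: 0
23: 1
28: 1
19: 0
38: 0
47: 1
43: 0
Current total: 1 + 0 + 1 + 1 + 0 + 0 + 1 + 0 = 4
Shortfall: 28 − 4 = 24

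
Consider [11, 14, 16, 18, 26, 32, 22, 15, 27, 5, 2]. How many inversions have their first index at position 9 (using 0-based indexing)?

1 such element

The element at index 9 is 5.
Elements after it: 2
Those smaller than 5: 2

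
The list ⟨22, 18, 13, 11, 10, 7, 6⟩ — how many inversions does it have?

Sweep left to right; for each value list the smaller values that follow it:
22: 6
18: 5
13: 4
11: 3
10: 2
7: 1
6: 0
Sum: 6 + 5 + 4 + 3 + 2 + 1 + 0 = 21

21 out-of-order pairs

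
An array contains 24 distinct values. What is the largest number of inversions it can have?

276

The maximum occurs when the array is in strictly decreasing order: every one of the C(24, 2) pairs is inverted.
C(24, 2) = 24·23/2 = 276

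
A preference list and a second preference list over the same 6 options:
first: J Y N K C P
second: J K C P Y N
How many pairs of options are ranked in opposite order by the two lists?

There are 6 pairs.

Assign each item its position (1..6) in the first ordering, then rewrite the second ordering as that position sequence:
positions: J→1, Y→2, N→3, K→4, C→5, P→6
second ordering as positions: [1, 4, 5, 6, 2, 3]
Discordant pairs = inversions in this position sequence.
1: 0
4: 2, 3 → 2
5: 2, 3 → 2
6: 2, 3 → 2
2: 0
3: 0
Total: 0 + 2 + 2 + 2 + 0 + 0 = 6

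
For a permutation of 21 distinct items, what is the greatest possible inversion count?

A reversed (strictly descending) arrangement makes every pair an inversion, giving C(21, 2) inversions.
C(21, 2) = 21·20/2 = 210

210 inversions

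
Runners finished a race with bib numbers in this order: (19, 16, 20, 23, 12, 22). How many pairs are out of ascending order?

6

For each element, count later entries that are smaller:
19: 2
16: 1
20: 1
23: 2
12: 0
22: 0
Sum: 2 + 1 + 1 + 2 + 0 + 0 = 6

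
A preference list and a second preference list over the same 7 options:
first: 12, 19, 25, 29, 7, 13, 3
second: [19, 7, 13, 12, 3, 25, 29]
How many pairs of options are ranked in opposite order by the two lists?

Assign each item its position (1..7) in the first ordering, then rewrite the second ordering as that position sequence:
positions: 12→1, 19→2, 25→3, 29→4, 7→5, 13→6, 3→7
second ordering as positions: [2, 5, 6, 1, 7, 3, 4]
Discordant pairs = inversions in this position sequence.
2: 1 → 1
5: 1, 3, 4 → 3
6: 1, 3, 4 → 3
1: 0
7: 3, 4 → 2
3: 0
4: 0
Total: 1 + 3 + 3 + 0 + 2 + 0 + 0 = 9

9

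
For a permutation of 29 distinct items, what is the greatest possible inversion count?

406 inversions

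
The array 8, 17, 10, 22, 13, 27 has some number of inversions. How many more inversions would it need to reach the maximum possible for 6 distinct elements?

12 inversions short

Maximum inversions for 6 distinct elements is C(6, 2) = 6·5/2 = 15.
Current inversions — for each element, count later smaller elements:
8: 0
17: 2
10: 0
22: 1
13: 0
27: 0
Current total: 0 + 2 + 0 + 1 + 0 + 0 = 3
Shortfall: 15 − 3 = 12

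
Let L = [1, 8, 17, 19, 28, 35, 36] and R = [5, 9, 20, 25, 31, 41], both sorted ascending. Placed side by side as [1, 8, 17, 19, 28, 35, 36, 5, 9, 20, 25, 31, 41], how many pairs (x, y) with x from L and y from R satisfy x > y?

Take each right-half value and tally the left-half values above it:
r = 5: 8, 17, 19, 28, 35, 36 → 6
r = 9: 17, 19, 28, 35, 36 → 5
r = 20: 28, 35, 36 → 3
r = 25: 28, 35, 36 → 3
r = 31: 35, 36 → 2
r = 41: none → 0
Cross-inversions: 6 + 5 + 3 + 3 + 2 + 0 = 19

There are 19 split inversions.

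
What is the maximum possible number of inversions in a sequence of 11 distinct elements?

The maximum occurs when the array is in strictly decreasing order: every one of the C(11, 2) pairs is inverted.
C(11, 2) = 11·10/2 = 55

55 inversions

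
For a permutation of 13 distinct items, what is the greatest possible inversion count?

There are 78 inversions.

The maximum occurs when the array is in strictly decreasing order: every one of the C(13, 2) pairs is inverted.
C(13, 2) = 13·12/2 = 78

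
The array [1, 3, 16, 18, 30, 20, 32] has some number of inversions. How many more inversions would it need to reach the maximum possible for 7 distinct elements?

20 inversions short

Maximum inversions for 7 distinct elements is C(7, 2) = 7·6/2 = 21.
Current inversions — for each element, count later smaller elements:
1: 0
3: 0
16: 0
18: 0
30: 1
20: 0
32: 0
Current total: 0 + 0 + 0 + 0 + 1 + 0 + 0 = 1
Shortfall: 21 − 1 = 20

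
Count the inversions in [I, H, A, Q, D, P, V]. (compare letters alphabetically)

Out-of-order pairs: 7

Out-of-order index pairs (1-indexed):
(1,2): I > H
(1,3): I > A
(1,5): I > D
(2,3): H > A
(2,5): H > D
(4,5): Q > D
(4,6): Q > P
That's 7 pairs.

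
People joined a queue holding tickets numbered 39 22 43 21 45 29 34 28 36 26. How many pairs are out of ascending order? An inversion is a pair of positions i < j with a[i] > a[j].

Sweep left to right; for each value list the smaller values that follow it:
39: 7
22: 1
43: 6
21: 0
45: 5
29: 2
34: 2
28: 1
36: 1
26: 0
Sum: 7 + 1 + 6 + 0 + 5 + 2 + 2 + 1 + 1 + 0 = 25

25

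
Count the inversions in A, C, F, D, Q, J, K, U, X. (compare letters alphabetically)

Element-by-element contributions:
A → none → 0
C → none → 0
F → D → 1
D → none → 0
Q → J, K → 2
J → none → 0
K → none → 0
U → none → 0
X → none → 0
Sum: 0 + 0 + 1 + 0 + 2 + 0 + 0 + 0 + 0 = 3

3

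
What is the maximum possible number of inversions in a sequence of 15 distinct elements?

105 inversions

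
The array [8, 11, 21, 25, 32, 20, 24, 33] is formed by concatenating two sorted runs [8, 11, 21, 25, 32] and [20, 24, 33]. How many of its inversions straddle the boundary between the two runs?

5

Take each right-half value and tally the left-half values above it:
r = 20: 21, 25, 32 → 3
r = 24: 25, 32 → 2
r = 33: none → 0
Cross-inversions: 3 + 2 + 0 = 5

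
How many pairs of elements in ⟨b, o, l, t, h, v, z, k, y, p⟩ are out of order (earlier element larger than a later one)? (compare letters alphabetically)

14 inversions

Count, for each position, how many later elements it exceeds:
b: 0
o: 3
l: 2
t: 3
h: 0
v: 2
z: 3
k: 0
y: 1
p: 0
Sum: 0 + 3 + 2 + 3 + 0 + 2 + 3 + 0 + 1 + 0 = 14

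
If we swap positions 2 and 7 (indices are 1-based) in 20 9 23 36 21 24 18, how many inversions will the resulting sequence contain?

Positions 2 and 7 hold 9 and 18; after swapping, the array is [20, 18, 23, 36, 21, 24, 9].
Element-by-element contributions:
20: 2
18: 1
23: 2
36: 3
21: 1
24: 1
9: 0
Sum: 2 + 1 + 2 + 3 + 1 + 1 + 0 = 10

Inversions: 10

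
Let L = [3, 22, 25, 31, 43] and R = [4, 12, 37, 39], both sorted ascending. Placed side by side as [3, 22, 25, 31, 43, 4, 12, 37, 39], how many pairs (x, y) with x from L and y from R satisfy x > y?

For each element r of the right run, count left-run elements greater than r:
r = 4: 22, 25, 31, 43 → 4
r = 12: 22, 25, 31, 43 → 4
r = 37: 43 → 1
r = 39: 43 → 1
Cross-inversions: 4 + 4 + 1 + 1 = 10

10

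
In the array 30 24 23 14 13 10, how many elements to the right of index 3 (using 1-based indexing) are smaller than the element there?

3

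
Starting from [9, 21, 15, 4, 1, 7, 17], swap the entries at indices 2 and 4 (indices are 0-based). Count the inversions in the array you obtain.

There are 9 inversions.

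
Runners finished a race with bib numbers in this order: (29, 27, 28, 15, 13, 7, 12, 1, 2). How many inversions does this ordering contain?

Element-by-element contributions:
29: 8
27: 6
28: 6
15: 5
13: 4
7: 2
12: 2
1: 0
2: 0
Sum: 8 + 6 + 6 + 5 + 4 + 2 + 2 + 0 + 0 = 33

33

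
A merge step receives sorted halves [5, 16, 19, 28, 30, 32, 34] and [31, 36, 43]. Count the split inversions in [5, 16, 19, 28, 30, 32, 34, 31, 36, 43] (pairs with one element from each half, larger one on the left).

2 split inversions

Count, for every r in R, how many entries of L exceed r:
r = 31: 32, 34 → 2
r = 36: none → 0
r = 43: none → 0
Cross-inversions: 2 + 0 + 0 = 2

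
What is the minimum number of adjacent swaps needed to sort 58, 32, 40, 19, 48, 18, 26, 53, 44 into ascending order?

19

Minimum adjacent swaps = number of inversions (each swap of adjacent out-of-order elements removes one inversion and no swap can remove more).
Count inversions — for each element, later elements that are smaller:
58: 32, 40, 19, 48, 18, 26, 53, 44 → 8
32: 19, 18, 26 → 3
40: 19, 18, 26 → 3
19: 18 → 1
48: 18, 26, 44 → 3
18: none → 0
26: none → 0
53: 44 → 1
44: none → 0
Total inversions: 8 + 3 + 3 + 1 + 3 + 0 + 0 + 1 + 0 = 19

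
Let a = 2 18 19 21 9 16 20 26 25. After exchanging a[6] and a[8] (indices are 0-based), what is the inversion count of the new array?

9 inversions

Positions 6 and 8 hold 20 and 25; after swapping, the array is [2, 18, 19, 21, 9, 16, 25, 26, 20].
Count, for each position, how many later elements it exceeds:
2 → none → 0
18 → 9, 16 → 2
19 → 9, 16 → 2
21 → 9, 16, 20 → 3
9 → none → 0
16 → none → 0
25 → 20 → 1
26 → 20 → 1
20 → none → 0
Sum: 0 + 2 + 2 + 3 + 0 + 0 + 1 + 1 + 0 = 9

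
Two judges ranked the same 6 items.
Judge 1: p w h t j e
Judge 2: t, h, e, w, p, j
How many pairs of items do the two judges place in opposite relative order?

Assign each item its position (1..6) in the first ordering, then rewrite the second ordering as that position sequence:
positions: p→1, w→2, h→3, t→4, j→5, e→6
second ordering as positions: [4, 3, 6, 2, 1, 5]
Discordant pairs = inversions in this position sequence.
4: 3, 2, 1 → 3
3: 2, 1 → 2
6: 2, 1, 5 → 3
2: 1 → 1
1: 0
5: 0
Total: 3 + 2 + 3 + 1 + 0 + 0 = 9

9 discordant pairs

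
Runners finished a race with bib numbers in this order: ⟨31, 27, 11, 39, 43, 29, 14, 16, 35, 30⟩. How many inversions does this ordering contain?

22 inversions

Count, for each position, how many later elements it exceeds:
31: 6
27: 3
11: 0
39: 5
43: 5
29: 2
14: 0
16: 0
35: 1
30: 0
Sum: 6 + 3 + 0 + 5 + 5 + 2 + 0 + 0 + 1 + 0 = 22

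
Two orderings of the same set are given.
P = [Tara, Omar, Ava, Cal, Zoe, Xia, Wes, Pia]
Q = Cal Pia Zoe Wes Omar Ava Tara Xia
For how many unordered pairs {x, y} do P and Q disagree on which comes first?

Assign each item its position (1..8) in the first ordering, then rewrite the second ordering as that position sequence:
positions: Tara→1, Omar→2, Ava→3, Cal→4, Zoe→5, Xia→6, Wes→7, Pia→8
second ordering as positions: [4, 8, 5, 7, 2, 3, 1, 6]
Discordant pairs = inversions in this position sequence.
4: 2, 3, 1 → 3
8: 5, 7, 2, 3, 1, 6 → 6
5: 2, 3, 1 → 3
7: 2, 3, 1, 6 → 4
2: 1 → 1
3: 1 → 1
1: 0
6: 0
Total: 3 + 6 + 3 + 4 + 1 + 1 + 0 + 0 = 18

18 disagreeing pairs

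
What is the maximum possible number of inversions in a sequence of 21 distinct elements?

A reversed (strictly descending) arrangement makes every pair an inversion, giving C(21, 2) inversions.
C(21, 2) = 21·20/2 = 210

210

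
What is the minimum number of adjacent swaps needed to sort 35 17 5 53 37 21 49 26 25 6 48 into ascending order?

Minimum adjacent swaps = number of inversions (each swap of adjacent out-of-order elements removes one inversion and no swap can remove more).
Count inversions — for each element, later elements that are smaller:
35: 17, 5, 21, 26, 25, 6 → 6
17: 5, 6 → 2
5: none → 0
53: 37, 21, 49, 26, 25, 6, 48 → 7
37: 21, 26, 25, 6 → 4
21: 6 → 1
49: 26, 25, 6, 48 → 4
26: 25, 6 → 2
25: 6 → 1
6: none → 0
48: none → 0
Total inversions: 6 + 2 + 0 + 7 + 4 + 1 + 4 + 2 + 1 + 0 + 0 = 27

27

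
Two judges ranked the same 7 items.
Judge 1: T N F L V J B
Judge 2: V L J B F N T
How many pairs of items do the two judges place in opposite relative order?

Assign each item its position (1..7) in the first ordering, then rewrite the second ordering as that position sequence:
positions: T→1, N→2, F→3, L→4, V→5, J→6, B→7
second ordering as positions: [5, 4, 6, 7, 3, 2, 1]
Discordant pairs = inversions in this position sequence.
5: 4, 3, 2, 1 → 4
4: 3, 2, 1 → 3
6: 3, 2, 1 → 3
7: 3, 2, 1 → 3
3: 2, 1 → 2
2: 1 → 1
1: 0
Total: 4 + 3 + 3 + 3 + 2 + 1 + 0 = 16

16 discordant pairs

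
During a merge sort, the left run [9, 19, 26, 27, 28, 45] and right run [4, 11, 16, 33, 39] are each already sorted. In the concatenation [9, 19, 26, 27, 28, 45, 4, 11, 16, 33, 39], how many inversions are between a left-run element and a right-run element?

For each element r of the right run, count left-run elements greater than r:
r = 4: 9, 19, 26, 27, 28, 45 → 6
r = 11: 19, 26, 27, 28, 45 → 5
r = 16: 19, 26, 27, 28, 45 → 5
r = 33: 45 → 1
r = 39: 45 → 1
Cross-inversions: 6 + 5 + 5 + 1 + 1 = 18

18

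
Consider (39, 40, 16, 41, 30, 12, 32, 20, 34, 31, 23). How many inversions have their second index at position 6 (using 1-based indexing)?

5

The element at index 6 is 12.
Elements before it: 39, 40, 16, 41, 30
Those larger than 12: 39, 40, 16, 41, 30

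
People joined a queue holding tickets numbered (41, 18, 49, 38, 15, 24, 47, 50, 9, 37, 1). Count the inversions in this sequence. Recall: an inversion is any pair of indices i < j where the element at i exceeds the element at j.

34

Element-by-element contributions:
41 → 18, 38, 15, 24, 9, 37, 1 → 7
18 → 15, 9, 1 → 3
49 → 38, 15, 24, 47, 9, 37, 1 → 7
38 → 15, 24, 9, 37, 1 → 5
15 → 9, 1 → 2
24 → 9, 1 → 2
47 → 9, 37, 1 → 3
50 → 9, 37, 1 → 3
9 → 1 → 1
37 → 1 → 1
1 → none → 0
Sum: 7 + 3 + 7 + 5 + 2 + 2 + 3 + 3 + 1 + 1 + 0 = 34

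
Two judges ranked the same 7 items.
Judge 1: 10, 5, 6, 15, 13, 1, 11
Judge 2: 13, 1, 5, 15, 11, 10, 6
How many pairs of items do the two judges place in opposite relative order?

13

Assign each item its position (1..7) in the first ordering, then rewrite the second ordering as that position sequence:
positions: 10→1, 5→2, 6→3, 15→4, 13→5, 1→6, 11→7
second ordering as positions: [5, 6, 2, 4, 7, 1, 3]
Discordant pairs = inversions in this position sequence.
5: 2, 4, 1, 3 → 4
6: 2, 4, 1, 3 → 4
2: 1 → 1
4: 1, 3 → 2
7: 1, 3 → 2
1: 0
3: 0
Total: 4 + 4 + 1 + 2 + 2 + 0 + 0 = 13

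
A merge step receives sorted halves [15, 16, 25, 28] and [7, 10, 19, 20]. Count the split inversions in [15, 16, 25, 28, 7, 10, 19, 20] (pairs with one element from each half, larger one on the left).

Count, for every r in R, how many entries of L exceed r:
r = 7: 15, 16, 25, 28 → 4
r = 10: 15, 16, 25, 28 → 4
r = 19: 25, 28 → 2
r = 20: 25, 28 → 2
Cross-inversions: 4 + 4 + 2 + 2 = 12

12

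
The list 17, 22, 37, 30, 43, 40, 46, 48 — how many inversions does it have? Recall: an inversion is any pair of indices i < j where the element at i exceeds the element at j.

Count, for each position, how many later elements it exceeds:
17 → none → 0
22 → none → 0
37 → 30 → 1
30 → none → 0
43 → 40 → 1
40 → none → 0
46 → none → 0
48 → none → 0
Sum: 0 + 0 + 1 + 0 + 1 + 0 + 0 + 0 = 2

2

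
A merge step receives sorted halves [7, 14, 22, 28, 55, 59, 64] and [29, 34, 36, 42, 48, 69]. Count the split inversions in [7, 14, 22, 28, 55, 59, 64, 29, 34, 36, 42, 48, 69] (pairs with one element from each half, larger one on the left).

Count, for every r in R, how many entries of L exceed r:
r = 29: 55, 59, 64 → 3
r = 34: 55, 59, 64 → 3
r = 36: 55, 59, 64 → 3
r = 42: 55, 59, 64 → 3
r = 48: 55, 59, 64 → 3
r = 69: none → 0
Cross-inversions: 3 + 3 + 3 + 3 + 3 + 0 = 15

15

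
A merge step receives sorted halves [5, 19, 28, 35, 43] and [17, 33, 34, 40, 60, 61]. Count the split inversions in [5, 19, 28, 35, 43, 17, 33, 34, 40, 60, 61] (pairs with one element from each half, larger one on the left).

There are 9 cross-inversions.

Count, for every r in R, how many entries of L exceed r:
r = 17: 19, 28, 35, 43 → 4
r = 33: 35, 43 → 2
r = 34: 35, 43 → 2
r = 40: 43 → 1
r = 60: none → 0
r = 61: none → 0
Cross-inversions: 4 + 2 + 2 + 1 + 0 + 0 = 9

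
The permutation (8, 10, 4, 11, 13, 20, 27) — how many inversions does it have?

2

Listing every pair i<j with a[i]>a[j] (using 0-based positions):
(0,2): 8 > 4
(1,2): 10 > 4
That's 2 pairs.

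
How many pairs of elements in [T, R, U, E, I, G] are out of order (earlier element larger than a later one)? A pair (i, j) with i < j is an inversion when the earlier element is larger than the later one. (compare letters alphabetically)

11 inversions

Count, for each position, how many later elements it exceeds:
T → R, E, I, G → 4
R → E, I, G → 3
U → E, I, G → 3
E → none → 0
I → G → 1
G → none → 0
Sum: 4 + 3 + 3 + 0 + 1 + 0 = 11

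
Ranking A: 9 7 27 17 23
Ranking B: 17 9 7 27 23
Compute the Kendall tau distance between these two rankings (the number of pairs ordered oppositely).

3

Assign each item its position (1..5) in the first ordering, then rewrite the second ordering as that position sequence:
positions: 9→1, 7→2, 27→3, 17→4, 23→5
second ordering as positions: [4, 1, 2, 3, 5]
Discordant pairs = inversions in this position sequence.
4: 1, 2, 3 → 3
1: 0
2: 0
3: 0
5: 0
Total: 3 + 0 + 0 + 0 + 0 = 3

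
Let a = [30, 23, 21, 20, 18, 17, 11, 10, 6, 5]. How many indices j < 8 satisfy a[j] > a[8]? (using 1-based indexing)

The element at index 8 is 10.
Elements before it: 30, 23, 21, 20, 18, 17, 11
Those larger than 10: 30, 23, 21, 20, 18, 17, 11

7 such elements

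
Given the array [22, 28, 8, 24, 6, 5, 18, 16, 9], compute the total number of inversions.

24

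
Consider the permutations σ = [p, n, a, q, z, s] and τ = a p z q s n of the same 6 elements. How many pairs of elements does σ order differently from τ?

Assign each item its position (1..6) in the first ordering, then rewrite the second ordering as that position sequence:
positions: p→1, n→2, a→3, q→4, z→5, s→6
second ordering as positions: [3, 1, 5, 4, 6, 2]
Discordant pairs = inversions in this position sequence.
3: 1, 2 → 2
1: 0
5: 4, 2 → 2
4: 2 → 1
6: 2 → 1
2: 0
Total: 2 + 0 + 2 + 1 + 1 + 0 = 6

6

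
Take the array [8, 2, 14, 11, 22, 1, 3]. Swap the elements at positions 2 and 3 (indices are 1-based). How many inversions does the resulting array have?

There are 12 inversions.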